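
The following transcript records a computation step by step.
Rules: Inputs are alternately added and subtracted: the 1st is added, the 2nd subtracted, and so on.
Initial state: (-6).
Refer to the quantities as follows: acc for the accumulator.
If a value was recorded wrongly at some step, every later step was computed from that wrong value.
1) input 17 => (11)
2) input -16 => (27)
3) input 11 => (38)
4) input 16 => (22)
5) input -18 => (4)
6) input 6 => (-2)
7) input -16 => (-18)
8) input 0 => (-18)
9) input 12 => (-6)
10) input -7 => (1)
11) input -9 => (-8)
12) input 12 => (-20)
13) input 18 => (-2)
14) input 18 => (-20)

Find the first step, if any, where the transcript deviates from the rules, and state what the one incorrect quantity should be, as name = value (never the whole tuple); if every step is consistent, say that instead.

no error

step 1: acc = -6 + 17 = 11 -> consistent with the transcript
step 2: acc = 11 - -16 = 27 -> confirmed correct
step 3: acc = 27 + 11 = 38 -> exactly as logged
step 4: acc = 38 - 16 = 22 -> same as recorded
step 5: acc = 22 + -18 = 4 -> matches
step 6: acc = 4 - 6 = -2 -> agrees with the transcript
step 7: acc = -2 + -16 = -18 -> agrees with the transcript
step 8: acc = -18 - 0 = -18 -> consistent with the transcript
step 9: acc = -18 + 12 = -6 -> confirmed correct
step 10: acc = -6 - -7 = 1 -> exactly as logged
step 11: acc = 1 + -9 = -8 -> matches
step 12: acc = -8 - 12 = -20 -> matches
step 13: acc = -20 + 18 = -2 -> checks out
step 14: acc = -2 - 18 = -20 -> consistent with the transcript
Nothing is out of place; the run is error-free.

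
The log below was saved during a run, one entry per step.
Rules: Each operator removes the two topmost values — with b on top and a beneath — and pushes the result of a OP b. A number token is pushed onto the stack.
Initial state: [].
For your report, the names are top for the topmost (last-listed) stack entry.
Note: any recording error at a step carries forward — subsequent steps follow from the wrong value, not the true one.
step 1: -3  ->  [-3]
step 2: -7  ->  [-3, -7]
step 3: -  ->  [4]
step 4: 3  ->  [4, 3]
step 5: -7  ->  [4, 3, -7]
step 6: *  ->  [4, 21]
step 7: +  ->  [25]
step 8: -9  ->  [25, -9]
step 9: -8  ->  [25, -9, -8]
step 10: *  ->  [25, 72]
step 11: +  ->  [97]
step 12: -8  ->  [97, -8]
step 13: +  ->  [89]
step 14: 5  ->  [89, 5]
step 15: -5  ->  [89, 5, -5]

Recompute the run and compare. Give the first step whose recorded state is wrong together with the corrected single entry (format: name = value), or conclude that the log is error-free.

step 6, top = -21

1. push -3: top = -3 (in agreement)
2. push -7: top = -7 (verified)
3. -3 - -7 = 4 (matches)
4. push 3: top = 3 (exactly as logged)
5. push -7: top = -7 (same as recorded)
6. 3 * -7 = -21 (the recorded entry deviates here)
Conclusion: step 6 carries the first error; the entry should be top = -21.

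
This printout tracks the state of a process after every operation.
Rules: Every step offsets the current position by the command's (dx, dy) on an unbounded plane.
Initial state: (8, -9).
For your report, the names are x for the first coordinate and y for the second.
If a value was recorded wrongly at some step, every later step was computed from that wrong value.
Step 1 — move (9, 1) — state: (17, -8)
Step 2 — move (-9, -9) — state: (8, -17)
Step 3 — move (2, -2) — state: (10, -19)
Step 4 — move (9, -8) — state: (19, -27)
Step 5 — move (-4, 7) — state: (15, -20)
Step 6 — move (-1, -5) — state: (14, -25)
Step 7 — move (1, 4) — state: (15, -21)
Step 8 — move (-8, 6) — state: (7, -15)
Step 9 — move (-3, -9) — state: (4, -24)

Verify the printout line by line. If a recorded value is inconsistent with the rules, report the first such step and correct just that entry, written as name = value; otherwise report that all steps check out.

no error

Recomputing the run from the initial state:
step 1: x = 17, y = -8
step 2: x = 8, y = -17
step 3: x = 10, y = -19
step 4: x = 19, y = -27
step 5: x = 15, y = -20
step 6: x = 14, y = -25
step 7: x = 15, y = -21
step 8: x = 7, y = -15
step 9: x = 4, y = -24
This matches the printout at every step.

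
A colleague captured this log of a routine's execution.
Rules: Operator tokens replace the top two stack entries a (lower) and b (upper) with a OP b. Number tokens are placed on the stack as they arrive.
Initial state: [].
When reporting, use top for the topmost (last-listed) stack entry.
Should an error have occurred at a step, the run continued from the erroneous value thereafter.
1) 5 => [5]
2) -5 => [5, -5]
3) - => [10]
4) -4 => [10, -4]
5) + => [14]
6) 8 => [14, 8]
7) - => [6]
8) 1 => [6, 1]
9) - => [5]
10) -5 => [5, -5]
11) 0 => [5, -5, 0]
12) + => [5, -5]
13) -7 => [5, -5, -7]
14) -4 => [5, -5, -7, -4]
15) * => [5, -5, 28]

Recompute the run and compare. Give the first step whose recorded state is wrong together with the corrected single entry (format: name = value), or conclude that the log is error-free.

step 5, top = 6

Step 1: push 5: top = 5 — in agreement.
Step 2: push -5: top = -5 — consistent with the log.
Step 3: 5 - -5 = 10 — consistent with the log.
Step 4: push -4: top = -4 — no discrepancy.
Step 5: 10 + -4 = 6 — a discrepancy with the log.
So the first discrepancy is step 5, where the right value is top = 6.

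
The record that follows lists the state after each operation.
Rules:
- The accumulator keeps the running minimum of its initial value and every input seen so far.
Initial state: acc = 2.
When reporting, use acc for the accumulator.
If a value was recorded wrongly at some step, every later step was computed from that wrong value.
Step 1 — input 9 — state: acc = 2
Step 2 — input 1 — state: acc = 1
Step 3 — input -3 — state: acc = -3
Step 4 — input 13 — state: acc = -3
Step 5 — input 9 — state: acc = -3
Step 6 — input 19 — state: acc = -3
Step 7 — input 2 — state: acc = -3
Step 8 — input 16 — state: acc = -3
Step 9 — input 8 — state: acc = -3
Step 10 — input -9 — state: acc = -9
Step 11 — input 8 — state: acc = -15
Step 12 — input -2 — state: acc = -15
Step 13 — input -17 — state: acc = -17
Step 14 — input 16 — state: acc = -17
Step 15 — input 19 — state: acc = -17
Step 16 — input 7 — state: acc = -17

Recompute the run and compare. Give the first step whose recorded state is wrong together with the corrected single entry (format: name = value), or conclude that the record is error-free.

step 11, acc = -9

Recomputing the run from the initial state:
step 1: acc = 2
step 2: acc = 1
step 3: acc = -3
step 4: acc = -3
step 5: acc = -3
step 6: acc = -3
step 7: acc = -3
step 8: acc = -3
step 9: acc = -3
step 10: acc = -9
step 11: acc = -9
step 12: acc = -9
step 13: acc = -17
step 14: acc = -17
step 15: acc = -17
step 16: acc = -17
The first disagreement with the record is at step 11, where the value should be acc = -9.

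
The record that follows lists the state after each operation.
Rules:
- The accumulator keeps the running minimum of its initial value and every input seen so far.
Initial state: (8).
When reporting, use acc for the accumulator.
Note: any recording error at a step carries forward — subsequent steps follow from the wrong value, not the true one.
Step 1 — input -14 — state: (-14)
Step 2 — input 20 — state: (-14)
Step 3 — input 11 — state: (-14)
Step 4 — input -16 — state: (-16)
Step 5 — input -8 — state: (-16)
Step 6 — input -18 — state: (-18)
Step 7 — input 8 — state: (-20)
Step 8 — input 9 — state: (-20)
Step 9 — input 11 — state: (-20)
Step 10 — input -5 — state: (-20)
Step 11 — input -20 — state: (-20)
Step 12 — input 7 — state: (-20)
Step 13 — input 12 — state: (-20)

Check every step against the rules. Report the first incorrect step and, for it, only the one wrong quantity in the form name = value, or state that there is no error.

Recomputing the run from the initial state:
step 1: acc = -14
step 2: acc = -14
step 3: acc = -14
step 4: acc = -16
step 5: acc = -16
step 6: acc = -18
step 7: acc = -18
step 8: acc = -18
step 9: acc = -18
step 10: acc = -18
step 11: acc = -20
step 12: acc = -20
step 13: acc = -20
The first disagreement with the record is at step 7, where the value should be acc = -18.

step 7, acc = -18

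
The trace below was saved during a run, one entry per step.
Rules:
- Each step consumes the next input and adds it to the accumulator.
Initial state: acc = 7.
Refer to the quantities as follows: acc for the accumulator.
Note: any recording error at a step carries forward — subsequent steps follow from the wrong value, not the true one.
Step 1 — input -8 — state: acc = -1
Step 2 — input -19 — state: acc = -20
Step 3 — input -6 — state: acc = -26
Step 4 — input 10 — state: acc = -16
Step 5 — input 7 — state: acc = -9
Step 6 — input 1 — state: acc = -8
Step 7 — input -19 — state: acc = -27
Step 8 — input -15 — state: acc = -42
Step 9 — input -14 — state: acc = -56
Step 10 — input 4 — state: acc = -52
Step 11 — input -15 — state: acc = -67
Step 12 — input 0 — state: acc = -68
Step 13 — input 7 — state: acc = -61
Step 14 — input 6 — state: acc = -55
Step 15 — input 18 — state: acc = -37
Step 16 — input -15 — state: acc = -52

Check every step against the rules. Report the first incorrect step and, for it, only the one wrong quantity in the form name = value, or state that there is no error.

Recomputing the run from the initial state:
step 1: acc = -1
step 2: acc = -20
step 3: acc = -26
step 4: acc = -16
step 5: acc = -9
step 6: acc = -8
step 7: acc = -27
step 8: acc = -42
step 9: acc = -56
step 10: acc = -52
step 11: acc = -67
step 12: acc = -67
step 13: acc = -60
step 14: acc = -54
step 15: acc = -36
step 16: acc = -51
The first disagreement with the trace is at step 12, where the value should be acc = -67.

step 12, acc = -67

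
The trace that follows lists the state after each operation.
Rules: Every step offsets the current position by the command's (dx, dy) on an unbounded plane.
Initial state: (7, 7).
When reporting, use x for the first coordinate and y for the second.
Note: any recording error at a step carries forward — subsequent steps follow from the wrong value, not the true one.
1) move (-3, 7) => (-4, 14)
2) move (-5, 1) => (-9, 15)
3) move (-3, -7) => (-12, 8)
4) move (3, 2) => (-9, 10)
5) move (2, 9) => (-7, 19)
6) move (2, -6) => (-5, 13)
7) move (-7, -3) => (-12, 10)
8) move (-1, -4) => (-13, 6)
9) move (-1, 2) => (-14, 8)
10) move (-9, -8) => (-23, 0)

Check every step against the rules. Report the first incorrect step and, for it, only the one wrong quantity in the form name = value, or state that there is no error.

Recomputing the run from the initial state:
step 1: x = 4, y = 14
step 2: x = -1, y = 15
step 3: x = -4, y = 8
step 4: x = -1, y = 10
step 5: x = 1, y = 19
step 6: x = 3, y = 13
step 7: x = -4, y = 10
step 8: x = -5, y = 6
step 9: x = -6, y = 8
step 10: x = -15, y = 0
The first disagreement with the trace is at step 1, where the value should be x = 4.

step 1, x = 4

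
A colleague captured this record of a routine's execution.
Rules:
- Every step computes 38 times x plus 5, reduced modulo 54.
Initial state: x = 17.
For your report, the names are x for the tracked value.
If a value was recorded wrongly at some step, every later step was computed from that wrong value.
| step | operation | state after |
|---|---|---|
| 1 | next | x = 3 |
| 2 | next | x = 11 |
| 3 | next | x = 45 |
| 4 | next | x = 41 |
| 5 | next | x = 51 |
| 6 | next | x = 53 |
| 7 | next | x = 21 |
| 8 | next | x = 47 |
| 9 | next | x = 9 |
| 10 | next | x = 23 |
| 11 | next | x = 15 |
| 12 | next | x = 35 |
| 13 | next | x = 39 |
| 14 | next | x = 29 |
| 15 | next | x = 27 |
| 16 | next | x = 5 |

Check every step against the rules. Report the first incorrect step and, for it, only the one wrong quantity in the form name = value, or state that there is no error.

Recomputing the run from the initial state:
step 1: x = 3
step 2: x = 11
step 3: x = 45
step 4: x = 41
step 5: x = 51
step 6: x = 53
step 7: x = 21
step 8: x = 47
step 9: x = 9
step 10: x = 23
step 11: x = 15
step 12: x = 35
step 13: x = 39
step 14: x = 29
step 15: x = 27
step 16: x = 5
This matches the record at every step.

no error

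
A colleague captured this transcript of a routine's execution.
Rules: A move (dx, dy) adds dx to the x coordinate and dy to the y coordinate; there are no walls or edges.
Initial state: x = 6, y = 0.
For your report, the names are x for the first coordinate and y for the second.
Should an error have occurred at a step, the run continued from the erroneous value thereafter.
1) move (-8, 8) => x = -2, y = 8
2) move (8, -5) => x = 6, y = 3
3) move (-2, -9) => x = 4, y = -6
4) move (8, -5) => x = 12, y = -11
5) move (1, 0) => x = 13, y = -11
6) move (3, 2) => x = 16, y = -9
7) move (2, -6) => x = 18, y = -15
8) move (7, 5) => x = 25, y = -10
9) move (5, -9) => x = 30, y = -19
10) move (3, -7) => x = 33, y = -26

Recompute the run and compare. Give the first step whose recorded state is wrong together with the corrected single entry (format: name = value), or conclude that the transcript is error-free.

1. x = 6 + (-8) = -2, y = 0 + (8) = 8 (exactly as logged)
2. x = -2 + (8) = 6, y = 8 + (-5) = 3 (agrees with the transcript)
3. x = 6 + (-2) = 4, y = 3 + (-9) = -6 (same as recorded)
4. x = 4 + (8) = 12, y = -6 + (-5) = -11 (verified)
5. x = 12 + (1) = 13, y = -11 + (0) = -11 (agrees with the transcript)
6. x = 13 + (3) = 16, y = -11 + (2) = -9 (checks out)
7. x = 16 + (2) = 18, y = -9 + (-6) = -15 (same as recorded)
8. x = 18 + (7) = 25, y = -15 + (5) = -10 (in agreement)
9. x = 25 + (5) = 30, y = -10 + (-9) = -19 (in agreement)
10. x = 30 + (3) = 33, y = -19 + (-7) = -26 (agrees with the transcript)
All steps check out; nothing to correct.

no error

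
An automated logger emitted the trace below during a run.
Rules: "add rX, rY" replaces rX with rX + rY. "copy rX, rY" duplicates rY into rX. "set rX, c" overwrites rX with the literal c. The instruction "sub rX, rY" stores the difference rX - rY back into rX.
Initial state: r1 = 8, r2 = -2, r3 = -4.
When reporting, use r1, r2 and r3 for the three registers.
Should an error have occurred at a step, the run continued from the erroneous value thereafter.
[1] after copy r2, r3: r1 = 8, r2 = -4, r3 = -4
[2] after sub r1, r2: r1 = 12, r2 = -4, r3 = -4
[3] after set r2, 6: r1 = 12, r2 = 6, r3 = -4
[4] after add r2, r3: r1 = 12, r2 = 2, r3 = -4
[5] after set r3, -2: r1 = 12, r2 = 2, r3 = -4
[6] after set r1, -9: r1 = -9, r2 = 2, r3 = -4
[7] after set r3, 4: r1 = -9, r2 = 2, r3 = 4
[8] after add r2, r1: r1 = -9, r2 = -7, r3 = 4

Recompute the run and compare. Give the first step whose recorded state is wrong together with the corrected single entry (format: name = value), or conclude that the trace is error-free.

1. r2 = -4 (confirmed correct)
2. r1 = 8 - -4 = 12 (checks out)
3. r2 = 6 (agrees with the trace)
4. r2 = 6 + -4 = 2 (in agreement)
5. r3 = -2 (not what was recorded)
So the first discrepancy is step 5, where the right value is r3 = -2.

step 5, r3 = -2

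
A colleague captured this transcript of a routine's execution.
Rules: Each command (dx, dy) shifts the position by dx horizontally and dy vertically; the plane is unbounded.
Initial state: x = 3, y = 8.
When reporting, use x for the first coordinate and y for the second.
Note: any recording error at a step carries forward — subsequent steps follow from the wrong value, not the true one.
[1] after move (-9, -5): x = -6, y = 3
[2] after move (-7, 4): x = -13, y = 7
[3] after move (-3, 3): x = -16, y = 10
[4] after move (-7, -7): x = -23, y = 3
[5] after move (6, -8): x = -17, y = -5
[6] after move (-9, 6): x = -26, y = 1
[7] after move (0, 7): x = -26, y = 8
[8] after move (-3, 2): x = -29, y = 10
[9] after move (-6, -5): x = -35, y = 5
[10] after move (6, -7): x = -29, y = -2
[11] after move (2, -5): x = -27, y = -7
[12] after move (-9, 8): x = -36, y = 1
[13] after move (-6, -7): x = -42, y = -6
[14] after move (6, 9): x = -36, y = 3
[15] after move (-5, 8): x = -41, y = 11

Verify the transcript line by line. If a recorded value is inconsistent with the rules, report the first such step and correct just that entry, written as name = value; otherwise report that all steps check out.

Recomputing the run from the initial state:
step 1: x = -6, y = 3
step 2: x = -13, y = 7
step 3: x = -16, y = 10
step 4: x = -23, y = 3
step 5: x = -17, y = -5
step 6: x = -26, y = 1
step 7: x = -26, y = 8
step 8: x = -29, y = 10
step 9: x = -35, y = 5
step 10: x = -29, y = -2
step 11: x = -27, y = -7
step 12: x = -36, y = 1
step 13: x = -42, y = -6
step 14: x = -36, y = 3
step 15: x = -41, y = 11
This matches the transcript at every step.

no error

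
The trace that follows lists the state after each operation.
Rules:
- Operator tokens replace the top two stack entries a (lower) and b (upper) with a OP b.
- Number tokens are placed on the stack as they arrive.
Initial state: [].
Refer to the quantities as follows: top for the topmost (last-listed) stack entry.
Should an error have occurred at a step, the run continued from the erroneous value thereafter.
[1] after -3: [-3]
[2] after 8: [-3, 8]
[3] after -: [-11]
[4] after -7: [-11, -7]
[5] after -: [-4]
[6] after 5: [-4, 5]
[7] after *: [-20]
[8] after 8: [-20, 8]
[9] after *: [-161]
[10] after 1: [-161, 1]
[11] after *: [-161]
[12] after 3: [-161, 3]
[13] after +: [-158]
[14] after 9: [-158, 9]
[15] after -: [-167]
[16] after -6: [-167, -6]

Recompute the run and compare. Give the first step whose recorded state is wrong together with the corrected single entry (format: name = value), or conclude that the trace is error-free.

step 9, top = -160

Recomputing the run from the initial state:
step 1: [-3]
step 2: [-3, 8]
step 3: [-11]
step 4: [-11, -7]
step 5: [-4]
step 6: [-4, 5]
step 7: [-20]
step 8: [-20, 8]
step 9: [-160]
step 10: [-160, 1]
step 11: [-160]
step 12: [-160, 3]
step 13: [-157]
step 14: [-157, 9]
step 15: [-166]
step 16: [-166, -6]
The first disagreement with the trace is at step 9, where the value should be top = -160.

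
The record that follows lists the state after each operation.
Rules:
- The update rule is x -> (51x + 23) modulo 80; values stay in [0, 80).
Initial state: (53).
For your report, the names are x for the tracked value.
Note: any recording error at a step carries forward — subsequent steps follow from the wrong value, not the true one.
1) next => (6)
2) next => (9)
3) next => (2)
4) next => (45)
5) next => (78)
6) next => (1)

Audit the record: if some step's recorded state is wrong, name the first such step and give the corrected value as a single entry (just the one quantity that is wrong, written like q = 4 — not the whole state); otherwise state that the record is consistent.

Recomputing the run from the initial state:
step 1: x = 6
step 2: x = 9
step 3: x = 2
step 4: x = 45
step 5: x = 78
step 6: x = 1
This matches the record at every step.

no error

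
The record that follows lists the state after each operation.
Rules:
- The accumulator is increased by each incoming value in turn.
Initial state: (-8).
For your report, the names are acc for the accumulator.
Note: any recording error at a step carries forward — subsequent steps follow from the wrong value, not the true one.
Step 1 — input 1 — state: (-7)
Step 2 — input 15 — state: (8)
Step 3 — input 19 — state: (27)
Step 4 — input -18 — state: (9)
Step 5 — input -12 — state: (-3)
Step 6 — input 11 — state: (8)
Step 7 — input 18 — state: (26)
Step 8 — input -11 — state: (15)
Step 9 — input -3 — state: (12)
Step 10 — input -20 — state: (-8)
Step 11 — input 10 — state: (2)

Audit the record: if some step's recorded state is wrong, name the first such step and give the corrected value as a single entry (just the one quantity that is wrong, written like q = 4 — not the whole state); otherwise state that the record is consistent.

no error

Recomputing the run from the initial state:
step 1: acc = -7
step 2: acc = 8
step 3: acc = 27
step 4: acc = 9
step 5: acc = -3
step 6: acc = 8
step 7: acc = 26
step 8: acc = 15
step 9: acc = 12
step 10: acc = -8
step 11: acc = 2
This matches the record at every step.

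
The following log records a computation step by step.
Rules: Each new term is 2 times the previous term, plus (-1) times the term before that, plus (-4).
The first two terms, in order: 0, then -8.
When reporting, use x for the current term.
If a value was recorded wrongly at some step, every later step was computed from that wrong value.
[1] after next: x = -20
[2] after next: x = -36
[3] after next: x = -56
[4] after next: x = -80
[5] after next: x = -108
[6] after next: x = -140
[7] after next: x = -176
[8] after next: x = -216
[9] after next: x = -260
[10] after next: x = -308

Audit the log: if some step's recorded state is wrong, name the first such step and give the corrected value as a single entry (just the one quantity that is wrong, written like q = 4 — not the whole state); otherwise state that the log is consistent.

no error

Recomputing the run from the initial state:
step 1: x = -20
step 2: x = -36
step 3: x = -56
step 4: x = -80
step 5: x = -108
step 6: x = -140
step 7: x = -176
step 8: x = -216
step 9: x = -260
step 10: x = -308
This matches the log at every step.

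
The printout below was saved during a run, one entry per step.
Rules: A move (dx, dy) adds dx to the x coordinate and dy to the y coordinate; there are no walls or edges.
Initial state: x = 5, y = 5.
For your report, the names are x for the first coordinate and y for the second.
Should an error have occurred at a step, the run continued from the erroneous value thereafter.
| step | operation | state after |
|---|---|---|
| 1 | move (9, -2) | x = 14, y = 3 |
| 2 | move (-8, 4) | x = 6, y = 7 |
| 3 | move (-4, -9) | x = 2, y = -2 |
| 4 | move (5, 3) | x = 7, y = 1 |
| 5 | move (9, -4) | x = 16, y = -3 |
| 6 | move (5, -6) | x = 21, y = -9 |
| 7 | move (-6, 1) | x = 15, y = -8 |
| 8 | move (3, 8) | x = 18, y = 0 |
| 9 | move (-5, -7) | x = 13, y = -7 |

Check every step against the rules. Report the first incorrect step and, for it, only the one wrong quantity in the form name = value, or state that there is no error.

no error

Recomputing the run from the initial state:
step 1: x = 14, y = 3
step 2: x = 6, y = 7
step 3: x = 2, y = -2
step 4: x = 7, y = 1
step 5: x = 16, y = -3
step 6: x = 21, y = -9
step 7: x = 15, y = -8
step 8: x = 18, y = 0
step 9: x = 13, y = -7
This matches the printout at every step.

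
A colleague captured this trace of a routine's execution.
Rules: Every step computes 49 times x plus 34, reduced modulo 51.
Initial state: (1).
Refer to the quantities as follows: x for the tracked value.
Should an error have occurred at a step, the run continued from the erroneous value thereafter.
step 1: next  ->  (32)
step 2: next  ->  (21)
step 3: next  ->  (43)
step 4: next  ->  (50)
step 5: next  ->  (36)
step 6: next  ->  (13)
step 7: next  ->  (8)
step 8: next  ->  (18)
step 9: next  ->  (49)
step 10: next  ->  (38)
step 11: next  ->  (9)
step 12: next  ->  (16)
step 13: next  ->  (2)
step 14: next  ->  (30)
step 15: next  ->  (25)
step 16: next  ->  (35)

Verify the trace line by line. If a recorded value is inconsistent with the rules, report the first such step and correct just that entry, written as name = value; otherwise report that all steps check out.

Recomputing the run from the initial state:
step 1: x = 32
step 2: x = 21
step 3: x = 43
step 4: x = 50
step 5: x = 36
step 6: x = 13
step 7: x = 8
step 8: x = 18
step 9: x = 49
step 10: x = 38
step 11: x = 9
step 12: x = 16
step 13: x = 2
step 14: x = 30
step 15: x = 25
step 16: x = 35
This matches the trace at every step.

no error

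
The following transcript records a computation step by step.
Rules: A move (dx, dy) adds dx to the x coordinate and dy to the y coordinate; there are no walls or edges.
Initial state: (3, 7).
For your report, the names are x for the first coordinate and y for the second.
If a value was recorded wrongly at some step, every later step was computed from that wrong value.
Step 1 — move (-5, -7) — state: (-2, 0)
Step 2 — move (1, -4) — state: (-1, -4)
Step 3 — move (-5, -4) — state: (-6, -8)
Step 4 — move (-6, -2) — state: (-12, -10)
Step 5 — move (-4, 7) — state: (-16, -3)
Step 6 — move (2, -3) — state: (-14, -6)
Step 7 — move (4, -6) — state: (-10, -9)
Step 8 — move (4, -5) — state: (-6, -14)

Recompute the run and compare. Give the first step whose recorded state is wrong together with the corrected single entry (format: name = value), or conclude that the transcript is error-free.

step 7, y = -12

1. x = 3 + (-5) = -2, y = 7 + (-7) = 0 (in agreement)
2. x = -2 + (1) = -1, y = 0 + (-4) = -4 (agrees with the transcript)
3. x = -1 + (-5) = -6, y = -4 + (-4) = -8 (verified)
4. x = -6 + (-6) = -12, y = -8 + (-2) = -10 (exactly as logged)
5. x = -12 + (-4) = -16, y = -10 + (7) = -3 (matches)
6. x = -16 + (2) = -14, y = -3 + (-3) = -6 (matches)
7. x = -14 + (4) = -10, y = -6 + (-6) = -12 (the transcript disagrees here)
First deviation found at step 7; the corrected entry is y = -12.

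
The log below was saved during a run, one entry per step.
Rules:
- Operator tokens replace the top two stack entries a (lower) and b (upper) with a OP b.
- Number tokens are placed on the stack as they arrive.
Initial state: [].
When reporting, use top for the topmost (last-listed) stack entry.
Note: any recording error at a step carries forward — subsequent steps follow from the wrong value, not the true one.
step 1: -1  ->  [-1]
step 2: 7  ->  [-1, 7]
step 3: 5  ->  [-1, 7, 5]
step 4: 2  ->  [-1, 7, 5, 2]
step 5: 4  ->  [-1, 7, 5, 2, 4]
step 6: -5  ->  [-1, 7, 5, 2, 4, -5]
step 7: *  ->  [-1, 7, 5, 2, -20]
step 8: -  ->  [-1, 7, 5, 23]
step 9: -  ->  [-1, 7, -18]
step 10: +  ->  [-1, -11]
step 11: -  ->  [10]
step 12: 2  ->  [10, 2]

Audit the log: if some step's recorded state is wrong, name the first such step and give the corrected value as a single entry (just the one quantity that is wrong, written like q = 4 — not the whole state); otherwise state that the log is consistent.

step 8, top = 22

Recomputing the run from the initial state:
step 1: [-1]
step 2: [-1, 7]
step 3: [-1, 7, 5]
step 4: [-1, 7, 5, 2]
step 5: [-1, 7, 5, 2, 4]
step 6: [-1, 7, 5, 2, 4, -5]
step 7: [-1, 7, 5, 2, -20]
step 8: [-1, 7, 5, 22]
step 9: [-1, 7, -17]
step 10: [-1, -10]
step 11: [9]
step 12: [9, 2]
The first disagreement with the log is at step 8, where the value should be top = 22.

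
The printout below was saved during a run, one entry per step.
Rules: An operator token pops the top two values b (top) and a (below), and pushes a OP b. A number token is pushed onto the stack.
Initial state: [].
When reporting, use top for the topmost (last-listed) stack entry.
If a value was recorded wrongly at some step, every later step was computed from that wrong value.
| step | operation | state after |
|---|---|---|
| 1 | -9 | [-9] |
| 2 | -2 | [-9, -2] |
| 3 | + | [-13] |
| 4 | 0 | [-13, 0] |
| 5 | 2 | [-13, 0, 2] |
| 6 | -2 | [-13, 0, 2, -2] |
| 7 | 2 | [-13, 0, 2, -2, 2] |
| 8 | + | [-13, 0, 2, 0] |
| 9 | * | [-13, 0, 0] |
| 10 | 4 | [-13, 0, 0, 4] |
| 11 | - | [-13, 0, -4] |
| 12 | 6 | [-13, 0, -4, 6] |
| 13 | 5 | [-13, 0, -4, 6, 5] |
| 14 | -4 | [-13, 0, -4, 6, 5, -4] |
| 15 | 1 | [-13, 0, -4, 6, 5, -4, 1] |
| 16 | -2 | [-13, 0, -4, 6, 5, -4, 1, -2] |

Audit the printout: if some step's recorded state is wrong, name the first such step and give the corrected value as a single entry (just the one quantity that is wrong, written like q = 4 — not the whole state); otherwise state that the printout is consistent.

step 3, top = -11

1. push -9: top = -9 (no discrepancy)
2. push -2: top = -2 (agrees with the printout)
3. -9 + -2 = -11 (first mismatch against the printout)
The audit stops at step 3: the recorded entry is wrong and should be top = -11.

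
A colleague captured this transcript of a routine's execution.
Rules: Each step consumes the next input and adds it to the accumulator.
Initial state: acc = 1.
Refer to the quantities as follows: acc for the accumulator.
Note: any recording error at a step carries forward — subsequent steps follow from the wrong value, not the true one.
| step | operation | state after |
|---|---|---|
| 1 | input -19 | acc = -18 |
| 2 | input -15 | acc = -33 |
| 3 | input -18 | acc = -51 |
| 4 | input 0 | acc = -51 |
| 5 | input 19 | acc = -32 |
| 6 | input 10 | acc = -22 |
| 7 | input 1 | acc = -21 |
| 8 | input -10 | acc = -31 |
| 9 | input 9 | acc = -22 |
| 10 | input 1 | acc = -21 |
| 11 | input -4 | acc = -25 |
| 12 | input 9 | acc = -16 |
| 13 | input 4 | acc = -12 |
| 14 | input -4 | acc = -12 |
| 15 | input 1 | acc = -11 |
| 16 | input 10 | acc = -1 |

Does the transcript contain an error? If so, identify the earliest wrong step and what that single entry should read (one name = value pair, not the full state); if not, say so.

step 14, acc = -16

Recomputing the run from the initial state:
step 1: acc = -18
step 2: acc = -33
step 3: acc = -51
step 4: acc = -51
step 5: acc = -32
step 6: acc = -22
step 7: acc = -21
step 8: acc = -31
step 9: acc = -22
step 10: acc = -21
step 11: acc = -25
step 12: acc = -16
step 13: acc = -12
step 14: acc = -16
step 15: acc = -15
step 16: acc = -5
The first disagreement with the transcript is at step 14, where the value should be acc = -16.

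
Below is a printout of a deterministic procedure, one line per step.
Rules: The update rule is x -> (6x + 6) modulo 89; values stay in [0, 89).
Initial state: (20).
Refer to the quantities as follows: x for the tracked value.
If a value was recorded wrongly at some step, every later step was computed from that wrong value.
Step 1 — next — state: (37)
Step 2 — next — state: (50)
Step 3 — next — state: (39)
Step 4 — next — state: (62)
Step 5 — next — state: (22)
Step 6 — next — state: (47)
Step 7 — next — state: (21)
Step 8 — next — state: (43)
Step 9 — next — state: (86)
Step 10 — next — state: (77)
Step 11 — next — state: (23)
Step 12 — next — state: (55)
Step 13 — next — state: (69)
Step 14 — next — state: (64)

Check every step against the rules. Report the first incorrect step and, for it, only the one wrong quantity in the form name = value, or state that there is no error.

step 6, x = 49

Step 1: x = (6*20 + 6) mod 89 = 37 — in agreement.
Step 2: x = (6*37 + 6) mod 89 = 50 — matches.
Step 3: x = (6*50 + 6) mod 89 = 39 — consistent with the printout.
Step 4: x = (6*39 + 6) mod 89 = 62 — same as recorded.
Step 5: x = (6*62 + 6) mod 89 = 22 — confirmed correct.
Step 6: x = (6*22 + 6) mod 89 = 49 — the recorded entry deviates here.
That makes step 6 the first incorrect line — x = 49 is what it should show.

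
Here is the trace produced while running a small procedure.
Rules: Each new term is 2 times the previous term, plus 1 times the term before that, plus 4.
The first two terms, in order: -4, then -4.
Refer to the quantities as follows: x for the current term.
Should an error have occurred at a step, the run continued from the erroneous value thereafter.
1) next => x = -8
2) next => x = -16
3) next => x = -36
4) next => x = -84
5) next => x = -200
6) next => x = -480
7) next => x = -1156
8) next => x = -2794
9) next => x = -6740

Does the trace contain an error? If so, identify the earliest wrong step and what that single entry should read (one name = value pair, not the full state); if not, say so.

step 8, x = -2788

1. x = 2*(-4) + (1)*(-4) + (4) = -8 (verified)
2. x = 2*(-8) + (1)*(-4) + (4) = -16 (no discrepancy)
3. x = 2*(-16) + (1)*(-8) + (4) = -36 (consistent with the trace)
4. x = 2*(-36) + (1)*(-16) + (4) = -84 (matches)
5. x = 2*(-84) + (1)*(-36) + (4) = -200 (verified)
6. x = 2*(-200) + (1)*(-84) + (4) = -480 (exactly as logged)
7. x = 2*(-480) + (1)*(-200) + (4) = -1156 (in agreement)
8. x = 2*(-1156) + (1)*(-480) + (4) = -2788 (the trace has a different value)
First incorrect step: 8; the correct value is x = -2788.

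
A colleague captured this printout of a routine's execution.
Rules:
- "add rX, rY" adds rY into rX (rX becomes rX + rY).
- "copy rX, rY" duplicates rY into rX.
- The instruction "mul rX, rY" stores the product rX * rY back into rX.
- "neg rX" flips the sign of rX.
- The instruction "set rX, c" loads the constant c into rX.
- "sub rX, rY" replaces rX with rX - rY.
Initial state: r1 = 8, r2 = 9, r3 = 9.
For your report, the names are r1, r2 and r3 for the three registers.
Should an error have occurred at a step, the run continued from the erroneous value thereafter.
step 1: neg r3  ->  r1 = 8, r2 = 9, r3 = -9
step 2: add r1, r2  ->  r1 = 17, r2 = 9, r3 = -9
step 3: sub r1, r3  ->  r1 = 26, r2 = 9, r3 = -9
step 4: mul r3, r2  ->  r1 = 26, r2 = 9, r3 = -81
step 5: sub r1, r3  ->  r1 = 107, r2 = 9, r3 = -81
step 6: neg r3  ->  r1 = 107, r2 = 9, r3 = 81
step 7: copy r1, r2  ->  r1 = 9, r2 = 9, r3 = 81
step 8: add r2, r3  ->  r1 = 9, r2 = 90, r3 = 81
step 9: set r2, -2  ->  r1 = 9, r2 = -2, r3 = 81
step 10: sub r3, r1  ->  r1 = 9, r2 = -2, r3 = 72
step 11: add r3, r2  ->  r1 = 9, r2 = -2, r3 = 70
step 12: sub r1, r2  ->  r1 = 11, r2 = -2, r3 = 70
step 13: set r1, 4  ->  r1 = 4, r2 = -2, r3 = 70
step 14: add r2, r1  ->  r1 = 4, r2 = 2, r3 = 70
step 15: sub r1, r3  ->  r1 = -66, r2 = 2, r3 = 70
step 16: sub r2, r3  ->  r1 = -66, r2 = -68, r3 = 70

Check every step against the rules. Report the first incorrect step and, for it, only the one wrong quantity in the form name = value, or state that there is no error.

no error

1. r3 = -(9) = -9 (exactly as logged)
2. r1 = 8 + 9 = 17 (exactly as logged)
3. r1 = 17 - -9 = 26 (agrees with the printout)
4. r3 = -9 * 9 = -81 (exactly as logged)
5. r1 = 26 - -81 = 107 (in agreement)
6. r3 = -(-81) = 81 (confirmed correct)
7. r1 = 9 (checks out)
8. r2 = 9 + 81 = 90 (in agreement)
9. r2 = -2 (same as recorded)
10. r3 = 81 - 9 = 72 (matches)
11. r3 = 72 + -2 = 70 (confirmed correct)
12. r1 = 9 - -2 = 11 (in agreement)
13. r1 = 4 (checks out)
14. r2 = -2 + 4 = 2 (same as recorded)
15. r1 = 4 - 70 = -66 (exactly as logged)
16. r2 = 2 - 70 = -68 (verified)
Each recorded entry agrees with the recomputation.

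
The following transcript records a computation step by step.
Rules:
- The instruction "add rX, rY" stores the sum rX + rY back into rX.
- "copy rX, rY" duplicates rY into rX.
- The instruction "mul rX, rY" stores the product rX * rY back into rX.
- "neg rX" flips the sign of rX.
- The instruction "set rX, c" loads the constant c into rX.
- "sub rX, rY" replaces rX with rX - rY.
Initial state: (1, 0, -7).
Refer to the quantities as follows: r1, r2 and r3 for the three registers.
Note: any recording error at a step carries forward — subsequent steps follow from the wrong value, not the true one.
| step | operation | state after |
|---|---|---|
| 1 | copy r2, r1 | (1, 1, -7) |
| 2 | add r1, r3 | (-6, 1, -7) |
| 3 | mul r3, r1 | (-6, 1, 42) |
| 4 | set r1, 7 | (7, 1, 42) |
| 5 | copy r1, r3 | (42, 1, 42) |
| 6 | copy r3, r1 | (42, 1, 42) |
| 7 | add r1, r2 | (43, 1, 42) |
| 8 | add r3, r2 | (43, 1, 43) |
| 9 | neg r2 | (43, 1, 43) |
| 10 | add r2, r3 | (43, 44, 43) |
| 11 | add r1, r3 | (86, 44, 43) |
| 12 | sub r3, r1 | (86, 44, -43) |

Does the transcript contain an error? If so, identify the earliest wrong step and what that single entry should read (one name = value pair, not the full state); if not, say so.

step 9, r2 = -1

Recomputing the run from the initial state:
step 1: r1 = 1, r2 = 1, r3 = -7
step 2: r1 = -6, r2 = 1, r3 = -7
step 3: r1 = -6, r2 = 1, r3 = 42
step 4: r1 = 7, r2 = 1, r3 = 42
step 5: r1 = 42, r2 = 1, r3 = 42
step 6: r1 = 42, r2 = 1, r3 = 42
step 7: r1 = 43, r2 = 1, r3 = 42
step 8: r1 = 43, r2 = 1, r3 = 43
step 9: r1 = 43, r2 = -1, r3 = 43
step 10: r1 = 43, r2 = 42, r3 = 43
step 11: r1 = 86, r2 = 42, r3 = 43
step 12: r1 = 86, r2 = 42, r3 = -43
The first disagreement with the transcript is at step 9, where the value should be r2 = -1.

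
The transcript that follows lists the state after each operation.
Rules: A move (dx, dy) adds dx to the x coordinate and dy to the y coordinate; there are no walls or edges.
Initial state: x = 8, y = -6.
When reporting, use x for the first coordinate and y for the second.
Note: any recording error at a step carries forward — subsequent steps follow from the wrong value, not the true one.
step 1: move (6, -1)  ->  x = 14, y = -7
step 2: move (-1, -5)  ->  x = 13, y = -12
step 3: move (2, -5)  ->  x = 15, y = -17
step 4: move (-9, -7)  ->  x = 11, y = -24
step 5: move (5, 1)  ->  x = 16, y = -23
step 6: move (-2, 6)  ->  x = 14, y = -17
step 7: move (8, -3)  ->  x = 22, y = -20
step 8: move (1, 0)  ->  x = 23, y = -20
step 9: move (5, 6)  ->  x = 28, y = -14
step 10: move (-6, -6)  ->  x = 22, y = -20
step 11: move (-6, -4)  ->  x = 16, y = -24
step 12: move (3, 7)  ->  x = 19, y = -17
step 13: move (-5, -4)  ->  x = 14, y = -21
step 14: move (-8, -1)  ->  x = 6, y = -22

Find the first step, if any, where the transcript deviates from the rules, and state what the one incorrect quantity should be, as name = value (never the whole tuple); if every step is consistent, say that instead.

Recomputing the run from the initial state:
step 1: x = 14, y = -7
step 2: x = 13, y = -12
step 3: x = 15, y = -17
step 4: x = 6, y = -24
step 5: x = 11, y = -23
step 6: x = 9, y = -17
step 7: x = 17, y = -20
step 8: x = 18, y = -20
step 9: x = 23, y = -14
step 10: x = 17, y = -20
step 11: x = 11, y = -24
step 12: x = 14, y = -17
step 13: x = 9, y = -21
step 14: x = 1, y = -22
The first disagreement with the transcript is at step 4, where the value should be x = 6.

step 4, x = 6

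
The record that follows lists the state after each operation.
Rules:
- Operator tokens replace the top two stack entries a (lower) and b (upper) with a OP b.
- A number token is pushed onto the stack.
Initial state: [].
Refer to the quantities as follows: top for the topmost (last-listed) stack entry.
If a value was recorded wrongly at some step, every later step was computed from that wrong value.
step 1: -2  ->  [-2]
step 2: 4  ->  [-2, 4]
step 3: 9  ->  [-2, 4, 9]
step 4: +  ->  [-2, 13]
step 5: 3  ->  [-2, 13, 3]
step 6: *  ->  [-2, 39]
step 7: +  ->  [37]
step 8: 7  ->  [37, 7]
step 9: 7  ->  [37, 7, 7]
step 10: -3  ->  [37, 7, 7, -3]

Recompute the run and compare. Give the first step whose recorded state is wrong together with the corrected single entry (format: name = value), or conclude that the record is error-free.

no error

Recomputing the run from the initial state:
step 1: [-2]
step 2: [-2, 4]
step 3: [-2, 4, 9]
step 4: [-2, 13]
step 5: [-2, 13, 3]
step 6: [-2, 39]
step 7: [37]
step 8: [37, 7]
step 9: [37, 7, 7]
step 10: [37, 7, 7, -3]
This matches the record at every step.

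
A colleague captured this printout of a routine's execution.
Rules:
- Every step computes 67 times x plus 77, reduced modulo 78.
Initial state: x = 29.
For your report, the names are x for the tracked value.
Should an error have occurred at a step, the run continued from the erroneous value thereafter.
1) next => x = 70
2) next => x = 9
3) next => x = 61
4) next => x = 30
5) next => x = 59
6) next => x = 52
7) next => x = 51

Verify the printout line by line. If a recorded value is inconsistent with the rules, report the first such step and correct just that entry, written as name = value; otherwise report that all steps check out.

step 3, x = 56

Step 1: x = (67*29 + 77) mod 78 = 70 — in agreement.
Step 2: x = (67*70 + 77) mod 78 = 9 — consistent with the printout.
Step 3: x = (67*9 + 77) mod 78 = 56 — this is not what the printout shows.
So the first discrepancy is step 3, where the right value is x = 56.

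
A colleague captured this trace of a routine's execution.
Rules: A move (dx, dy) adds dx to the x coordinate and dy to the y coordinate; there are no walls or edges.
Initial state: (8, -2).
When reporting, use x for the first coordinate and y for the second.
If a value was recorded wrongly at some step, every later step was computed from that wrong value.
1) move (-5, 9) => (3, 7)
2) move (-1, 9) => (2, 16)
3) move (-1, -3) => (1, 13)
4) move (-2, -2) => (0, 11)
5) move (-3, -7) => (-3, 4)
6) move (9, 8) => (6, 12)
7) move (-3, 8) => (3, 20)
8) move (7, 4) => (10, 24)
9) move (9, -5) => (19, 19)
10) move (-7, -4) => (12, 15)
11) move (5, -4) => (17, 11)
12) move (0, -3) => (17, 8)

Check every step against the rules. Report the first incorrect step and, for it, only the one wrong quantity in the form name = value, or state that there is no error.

step 1: x = 8 + (-5) = 3, y = -2 + (9) = 7 -> agrees with the trace
step 2: x = 3 + (-1) = 2, y = 7 + (9) = 16 -> verified
step 3: x = 2 + (-1) = 1, y = 16 + (-3) = 13 -> agrees with the trace
step 4: x = 1 + (-2) = -1, y = 13 + (-2) = 11 -> not what was recorded
First deviation found at step 4; the corrected entry is x = -1.

step 4, x = -1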